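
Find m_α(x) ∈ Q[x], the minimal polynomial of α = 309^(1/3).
m_α(x) = x^3 - 309

α satisfies α^3 = 309, so x^3 - 309 annihilates α. By the rational root test, a rational root p/q (in lowest terms) of x^3 - 309 would satisfy p^3 = 309 q^3, forcing q = 1 and p^3 = 309; but 309 is not a perfect cube, contradiction. A monic cubic over Q with no rational root is irreducible (any nontrivial factorization would include a linear factor). Hence x^3 - 309 is the minimal polynomial of α, and in particular [Q(α):Q] = 3.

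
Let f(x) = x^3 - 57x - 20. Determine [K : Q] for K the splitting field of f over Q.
[K : Q] = 6

By the rational root test, any rational root of the monic integer polynomial f(x) = x^3 - 57x - 20 must be an integer dividing the constant term -20, i.e. one of ±{1, 2, 4, 5, 10, 20}. Evaluating: f(1) = -76, f(-1) = 36, f(2) = -126, f(-2) = 86, f(4) = -184, f(-4) = 144, f(5) = -180, f(-5) = 140, f(10) = 410, f(-10) = -450, f(20) = 6840, f(-20) = -6880; none is 0, so f has no rational root and is therefore irreducible over Q (a cubic with no linear factor over a field is irreducible). For an irreducible cubic, the Galois group is A_3 or S_3 according as the discriminant disc(f) = -4a^3 - 27b^2 = -4·(-57)^3 - 27·(-20)^2 = 729972 is or is not a square in Q. Here disc(f) = 729972 is not a perfect square in Q, so the Galois group of f over Q is not contained in A_3 and must be all of S_3. The splitting field has degree |S_3| = 6 over Q, so [K : Q] = 6.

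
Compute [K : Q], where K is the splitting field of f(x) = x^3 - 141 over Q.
[K : Q] = 6

The roots of x^3 - 141 are ∛141, ω∛141, ω^2∛141 where ω = e^(2πi/3) is a primitive cube root of unity, so K = Q(∛141, ω). Now [Q(∛141):Q] = 3 (since 141 is not a perfect cube, x^3 - 141 is irreducible) and [Q(ω):Q] = 2. Both 2 and 3 divide [K:Q], and [K:Q] ≤ 3·2 = 6, so [K:Q] = 6. (Equivalently: Q(∛141) ⊂ R but ω ∉ R, so [K : Q(∛141)] = 2.)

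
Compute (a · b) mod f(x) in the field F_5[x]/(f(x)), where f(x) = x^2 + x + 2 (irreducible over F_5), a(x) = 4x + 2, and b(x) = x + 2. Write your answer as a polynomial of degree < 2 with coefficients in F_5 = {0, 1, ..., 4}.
a · b ≡ x + 1 (mod f(x))

Multiply in F_5[x]: a(x)·b(x) = (4x + 2)·(x + 2) = 4x^2 + 4. This has degree ≥ 2, so divide by f(x) over F_5: 4x^2 + 4 = (4)·(x^2 + x + 2) + (x + 1). Hence a·b ≡ x + 1 (mod f). (F_5[x]/(f) is a field with 5^2 = 25 elements since f is irreducible of degree 2.)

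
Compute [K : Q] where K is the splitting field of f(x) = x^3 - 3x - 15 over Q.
[K : Q] = 6

By the rational root test, any rational root of the monic integer polynomial f(x) = x^3 - 3x - 15 must be an integer dividing the constant term -15, i.e. one of ±{1, 3, 5, 15}. Evaluating: f(1) = -17, f(-1) = -13, f(3) = 3, f(-3) = -33, f(5) = 95, f(-5) = -125, f(15) = 3315, f(-15) = -3345; none is 0, so f has no rational root and is therefore irreducible over Q (a cubic with no linear factor over a field is irreducible). For an irreducible cubic, the Galois group is A_3 or S_3 according as the discriminant disc(f) = -4a^3 - 27b^2 = -4·(-3)^3 - 27·(-15)^2 = -5967 is or is not a square in Q. Here disc(f) = -5967 is not a perfect square in Q, so the Galois group of f over Q is not contained in A_3 and must be all of S_3. The splitting field has degree |S_3| = 6 over Q, so [K : Q] = 6.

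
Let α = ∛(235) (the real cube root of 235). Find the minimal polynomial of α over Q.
m_α(x) = x^3 - 235

α satisfies α^3 = 235, so x^3 - 235 annihilates α. By the rational root test, a rational root p/q (in lowest terms) of x^3 - 235 would satisfy p^3 = 235 q^3, forcing q = 1 and p^3 = 235; but 235 is not a perfect cube, contradiction. A monic cubic over Q with no rational root is irreducible (any nontrivial factorization would include a linear factor). Hence x^3 - 235 is the minimal polynomial of α, and in particular [Q(α):Q] = 3.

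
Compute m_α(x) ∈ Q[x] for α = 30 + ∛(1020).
m_α(x) = x^3 - 90x^2 + 2700x - 28020

Set β = α - 30 = ∛(1020), so β^3 = 1020. Then (α - 30)^3 - 1020 = 0, i.e. α is a root of g(x) = (x - 30)^3 - 1020 = x^3 - 90x^2 + 2700x - 28020. Since g(x) = h(x - 30) where h(x) = x^3 - 1020, and h is irreducible over Q (because 1020 is not a perfect cube, so h has no rational root, and a monic cubic with no rational root is irreducible), g is also irreducible (irreducibility is preserved under the substitution x → x - 30). Hence m_α(x) = x^3 - 90x^2 + 2700x - 28020.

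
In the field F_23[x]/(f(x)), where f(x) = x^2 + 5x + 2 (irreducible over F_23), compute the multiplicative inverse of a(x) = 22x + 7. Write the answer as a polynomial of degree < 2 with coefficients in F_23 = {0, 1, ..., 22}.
a(x)^(-1) ≡ 19x + 21 (mod f(x))

Since f is irreducible over F_23, F_23[x]/(f) is a field and a(x) ≠ 0 has an inverse. Apply the extended Euclidean algorithm to f(x) and a(x) in F_23[x]: f(x) = (22x + 11)·a(x) + (17). The last nonzero remainder is the constant 17 = gcd(f, a) in F_23. Back-substituting through the division chain expresses 17 = s(x)·a(x) + t(x)·f(x) with s(x) ≡ x + 12 (mod f), so (x + 12)·a(x) ≡ 17 (mod f). Multiplying by 17^(-1) ≡ 19 in F_23 gives a(x)^(-1) ≡ 19·(x + 12) ≡ 19x + 21 (mod f). Check: (22x + 7)·(19x + 21) = 4x^2 + 20x + 9 ≡ 1 (mod x^2 + 5x + 2).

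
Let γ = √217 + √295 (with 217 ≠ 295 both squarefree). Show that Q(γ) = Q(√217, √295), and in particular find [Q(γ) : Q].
[Q(γ) : Q] = 4 (equivalently, Q(γ) = Q(√217, √295))

Obviously Q(γ) ⊆ Q(√217, √295), and [Q(√217, √295):Q] = 4 (since 217, 295 are distinct squarefree integers > 1 with 64015 not a perfect square). To show equality we compute the minimal polynomial of γ. From γ = √217 + √295: γ^2 = 217 + 2√(64015) + 295 = 512 + 2√(64015), so γ^2 - 512 = 2√(64015); squaring, (γ^2 - 512)^2 = 4·64015, i.e. γ^4 - 1024γ^2 + 262144 - 256060 = 0, i.e. γ^4 - 1024γ^2 + 6084 = 0. So γ is a root of x^4 - 1024x^2 + 6084. This polynomial is irreducible over Q: it has no rational root (each ±√217 ± √295 is irrational), and any factorization into two quadratics over Q would force √(64015) ∈ Q (pairing opposite roots) or √217, √295 ∈ Q (other pairings), all impossible. Hence [Q(γ):Q] = 4 = [Q(√217, √295):Q], so Q(γ) = Q(√217, √295).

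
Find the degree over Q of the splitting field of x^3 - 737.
[K : Q] = 6

The roots of x^3 - 737 are ∛737, ω∛737, ω^2∛737 where ω = e^(2πi/3) is a primitive cube root of unity, so K = Q(∛737, ω). Now [Q(∛737):Q] = 3 (since 737 is not a perfect cube, x^3 - 737 is irreducible) and [Q(ω):Q] = 2. Both 2 and 3 divide [K:Q], and [K:Q] ≤ 3·2 = 6, so [K:Q] = 6. (Equivalently: Q(∛737) ⊂ R but ω ∉ R, so [K : Q(∛737)] = 2.)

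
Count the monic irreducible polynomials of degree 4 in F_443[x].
There are 9628368438 monic irreducible polynomials of degree 4 over F_443

Each element of F_{443^4} that lies in no proper subfield is a root of exactly one monic irreducible of degree 4 over F_443, and each such polynomial has 4 distinct roots in F_{443^4}. By Möbius inversion the count is N_443(4) = (1/4) Σ_{d|4} μ(4/d) · 443^d = (1/4)(μ(4)·443^1 + μ(2)·443^2 + μ(1)·443^4) = 38513473752/4 = 9628368438.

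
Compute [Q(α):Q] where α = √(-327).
[Q(α):Q] = 2

[Q(α):Q] equals the degree of the minimal polynomial of α. Here α^2 = -327 and x^2 + 327 is irreducible (d = -327 is squarefree, ≠ 1, hence not a square), so deg(m_α) = 2. Thus [Q(α):Q] = 2.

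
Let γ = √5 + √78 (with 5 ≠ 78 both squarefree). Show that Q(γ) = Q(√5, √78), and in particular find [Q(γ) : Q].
[Q(γ) : Q] = 4 (equivalently, Q(γ) = Q(√5, √78))

Obviously Q(γ) ⊆ Q(√5, √78), and [Q(√5, √78):Q] = 4 (since 5, 78 are distinct squarefree integers > 1 with 390 not a perfect square). To show equality we compute the minimal polynomial of γ. From γ = √5 + √78: γ^2 = 5 + 2√(390) + 78 = 83 + 2√(390), so γ^2 - 83 = 2√(390); squaring, (γ^2 - 83)^2 = 4·390, i.e. γ^4 - 166γ^2 + 6889 - 1560 = 0, i.e. γ^4 - 166γ^2 + 5329 = 0. So γ is a root of x^4 - 166x^2 + 5329. This polynomial is irreducible over Q: it has no rational root (each ±√5 ± √78 is irrational), and any factorization into two quadratics over Q would force √(390) ∈ Q (pairing opposite roots) or √5, √78 ∈ Q (other pairings), all impossible. Hence [Q(γ):Q] = 4 = [Q(√5, √78):Q], so Q(γ) = Q(√5, √78).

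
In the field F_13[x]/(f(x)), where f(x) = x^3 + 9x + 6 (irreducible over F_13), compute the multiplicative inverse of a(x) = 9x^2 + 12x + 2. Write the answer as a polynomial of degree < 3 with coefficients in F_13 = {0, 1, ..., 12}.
a(x)^(-1) ≡ 9x^2 + 9x + 2 (mod f(x))

Since f is irreducible over F_13, F_13[x]/(f) is a field and a(x) ≠ 0 has an inverse. Apply the extended Euclidean algorithm to f(x) and a(x) in F_13[x]: f(x) = (3x + 9)·a(x) + (12x + 1);  a(x) = (4x + 5)·(12x + 1) + (10). The last nonzero remainder is the constant 10 = gcd(f, a) in F_13. Back-substituting through the division chain expresses 10 = s(x)·a(x) + t(x)·f(x) with s(x) ≡ 12x^2 + 12x + 7 (mod f), so (12x^2 + 12x + 7)·a(x) ≡ 10 (mod f). Multiplying by 10^(-1) ≡ 4 in F_13 gives a(x)^(-1) ≡ 4·(12x^2 + 12x + 7) ≡ 9x^2 + 9x + 2 (mod f). Check: (9x^2 + 12x + 2)·(9x^2 + 9x + 2) = 3x^4 + 7x^3 + x^2 + 3x + 4 ≡ 1 (mod x^3 + 9x + 6).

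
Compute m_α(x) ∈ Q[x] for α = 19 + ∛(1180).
m_α(x) = x^3 - 57x^2 + 1083x - 8039

Set β = α - 19 = ∛(1180), so β^3 = 1180. Then (α - 19)^3 - 1180 = 0, i.e. α is a root of g(x) = (x - 19)^3 - 1180 = x^3 - 57x^2 + 1083x - 8039. Since g(x) = h(x - 19) where h(x) = x^3 - 1180, and h is irreducible over Q (because 1180 is not a perfect cube, so h has no rational root, and a monic cubic with no rational root is irreducible), g is also irreducible (irreducibility is preserved under the substitution x → x - 19). Hence m_α(x) = x^3 - 57x^2 + 1083x - 8039.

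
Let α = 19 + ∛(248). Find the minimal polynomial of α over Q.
m_α(x) = x^3 - 57x^2 + 1083x - 7107

Set β = α - 19 = ∛(248), so β^3 = 248. Then (α - 19)^3 - 248 = 0, i.e. α is a root of g(x) = (x - 19)^3 - 248 = x^3 - 57x^2 + 1083x - 7107. Since g(x) = h(x - 19) where h(x) = x^3 - 248, and h is irreducible over Q (because 248 is not a perfect cube, so h has no rational root, and a monic cubic with no rational root is irreducible), g is also irreducible (irreducibility is preserved under the substitution x → x - 19). Hence m_α(x) = x^3 - 57x^2 + 1083x - 7107.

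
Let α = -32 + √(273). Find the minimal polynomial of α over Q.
m_α(x) = x^2 + 64x + 751

From α + 32 = √(273), squaring gives (α + 32)^2 = 273, i.e. α^2 + 64α + 1024 = 273, so α^2 + 64α + 751 = 0. The discriminant of x^2 + 64x + 751 is (64)^2 - 4·(751) = 4096 - 3004 = 1092, and 4·(273) is not a perfect square in Q since 273 is squarefree and ≠ 1. Hence x^2 + 64x + 751 is irreducible over Q and is the minimal polynomial of α.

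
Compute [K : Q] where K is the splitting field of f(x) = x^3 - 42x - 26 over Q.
[K : Q] = 6

By the rational root test, any rational root of the monic integer polynomial f(x) = x^3 - 42x - 26 must be an integer dividing the constant term -26, i.e. one of ±{1, 2, 13, 26}. Evaluating: f(1) = -67, f(-1) = 15, f(2) = -102, f(-2) = 50, f(13) = 1625, f(-13) = -1677, f(26) = 16458, f(-26) = -16510; none is 0, so f has no rational root and is therefore irreducible over Q (a cubic with no linear factor over a field is irreducible). For an irreducible cubic, the Galois group is A_3 or S_3 according as the discriminant disc(f) = -4a^3 - 27b^2 = -4·(-42)^3 - 27·(-26)^2 = 278100 is or is not a square in Q. Here disc(f) = 278100 is not a perfect square in Q, so the Galois group of f over Q is not contained in A_3 and must be all of S_3. The splitting field has degree |S_3| = 6 over Q, so [K : Q] = 6.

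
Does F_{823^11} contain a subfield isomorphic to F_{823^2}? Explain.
No: F_{823^2} is not a subfield of F_{823^11}

F_{p^m} embeds in F_{p^n} iff m | n. Here 2 ∤ 11 (since 11 = 5·2 + 1 with remainder 1 ≠ 0), so F_{823^2} is not a subfield of F_{823^11}. Equivalently: if it were, the tower law would give 2 = [F_{823^2}:F_823] dividing [F_{823^11}:F_823] = 11, contradiction.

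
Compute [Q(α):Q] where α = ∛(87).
[Q(α):Q] = 3

The minimal polynomial of α is x^3 - 87, irreducible over Q since 87 is not a perfect cube (so x^3 - 87 has no rational root). Hence [Q(α):Q] = deg(m_α) = 3.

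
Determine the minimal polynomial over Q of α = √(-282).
m_α(x) = x^2 + 282

α satisfies α^2 + 282 = 0, so x^2 + 282 annihilates α. Since d = -282 is squarefree and ≠ 1, it is not a perfect square in Q, so x^2 + 282 has no rational root and is therefore irreducible over Q (a degree-2 polynomial over a field is irreducible iff it has no root). Hence m_α(x) = x^2 + 282.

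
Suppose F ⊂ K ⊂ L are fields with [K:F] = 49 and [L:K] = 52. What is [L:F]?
[L:F] = 2548

The tower law says that for any tower of field extensions F ⊂ K ⊂ L with finite degrees, [L:F] = [L:K] · [K:F]. Here this gives [L:F] = 52 · 49 = 2548.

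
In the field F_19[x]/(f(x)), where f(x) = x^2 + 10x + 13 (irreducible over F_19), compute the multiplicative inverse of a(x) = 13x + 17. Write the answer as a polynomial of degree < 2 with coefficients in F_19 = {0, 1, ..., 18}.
a(x)^(-1) ≡ 12x + 2 (mod f(x))

Since f is irreducible over F_19, F_19[x]/(f) is a field and a(x) ≠ 0 has an inverse. Apply the extended Euclidean algorithm to f(x) and a(x) in F_19[x]: f(x) = (3x + 10)·a(x) + (14). The last nonzero remainder is the constant 14 = gcd(f, a) in F_19. Back-substituting through the division chain expresses 14 = s(x)·a(x) + t(x)·f(x) with s(x) ≡ 16x + 9 (mod f), so (16x + 9)·a(x) ≡ 14 (mod f). Multiplying by 14^(-1) ≡ 15 in F_19 gives a(x)^(-1) ≡ 15·(16x + 9) ≡ 12x + 2 (mod f). Check: (13x + 17)·(12x + 2) = 4x^2 + 2x + 15 ≡ 1 (mod x^2 + 10x + 13).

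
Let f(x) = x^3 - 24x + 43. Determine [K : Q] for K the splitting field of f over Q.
[K : Q] = 6

By the rational root test, any rational root of the monic integer polynomial f(x) = x^3 - 24x + 43 must be an integer dividing the constant term 43, i.e. one of ±{1, 43}. Evaluating: f(1) = 20, f(-1) = 66, f(43) = 78518, f(-43) = -78432; none is 0, so f has no rational root and is therefore irreducible over Q (a cubic with no linear factor over a field is irreducible). For an irreducible cubic, the Galois group is A_3 or S_3 according as the discriminant disc(f) = -4a^3 - 27b^2 = -4·(-24)^3 - 27·(43)^2 = 5373 is or is not a square in Q. Here disc(f) = 5373 is not a perfect square in Q, so the Galois group of f over Q is not contained in A_3 and must be all of S_3. The splitting field has degree |S_3| = 6 over Q, so [K : Q] = 6.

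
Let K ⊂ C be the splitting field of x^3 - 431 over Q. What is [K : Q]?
[K : Q] = 6

The roots of x^3 - 431 are ∛431, ω∛431, ω^2∛431 where ω = e^(2πi/3) is a primitive cube root of unity, so K = Q(∛431, ω). Now [Q(∛431):Q] = 3 (since 431 is not a perfect cube, x^3 - 431 is irreducible) and [Q(ω):Q] = 2. Both 2 and 3 divide [K:Q], and [K:Q] ≤ 3·2 = 6, so [K:Q] = 6. (Equivalently: Q(∛431) ⊂ R but ω ∉ R, so [K : Q(∛431)] = 2.)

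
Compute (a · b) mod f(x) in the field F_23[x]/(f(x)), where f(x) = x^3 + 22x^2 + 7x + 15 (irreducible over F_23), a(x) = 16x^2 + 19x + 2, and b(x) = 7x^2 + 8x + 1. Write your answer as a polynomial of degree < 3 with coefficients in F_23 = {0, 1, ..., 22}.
a · b ≡ x^2 + 22x + 19 (mod f(x))

Multiply in F_23[x]: a(x)·b(x) = (16x^2 + 19x + 2)·(7x^2 + 8x + 1) = 20x^4 + 8x^3 + 21x^2 + 12x + 2. This has degree ≥ 3, so divide by f(x) over F_23: 20x^4 + 8x^3 + 21x^2 + 12x + 2 = (20x + 5)·(x^3 + 22x^2 + 7x + 15) + (x^2 + 22x + 19). Hence a·b ≡ x^2 + 22x + 19 (mod f). (F_23[x]/(f) is a field with 23^3 = 12167 elements since f is irreducible of degree 3.)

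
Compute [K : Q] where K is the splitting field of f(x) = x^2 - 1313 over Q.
[K : Q] = 2

f(x) = x^2 - 1313 factors as (x - √1313)(x + √1313). The splitting field is K = Q(√1313). Since 1313 is squarefree and > 1, it is not a perfect square, so x^2 - 1313 is irreducible over Q and [Q(√1313) : Q] = 2. Hence [K : Q] = 2.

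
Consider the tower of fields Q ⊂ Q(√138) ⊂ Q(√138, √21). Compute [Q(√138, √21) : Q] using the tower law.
[Q(√138, √21) : Q] = 4

[Q(√138):Q] = 2 (min poly x^2 - 138, irreducible since 138 is squarefree > 1). For the top step, suppose √21 ∈ Q(√138), say √21 = c + d√138 with c, d ∈ Q. Squaring: 21 = c^2 + 138d^2 + 2cd√138. Since √138 ∉ Q this forces 2cd = 0. If d = 0 then √21 = c ∈ Q, contradicting 21 squarefree > 1. If c = 0 then 21 = 138d^2, so 138·21 = (138d)^2 is a perfect square in Q — but 138·21 = 2898 is not a perfect square (since 138 and 21 are distinct squarefree integers). Contradiction. Hence √21 ∉ Q(√138), so x^2 - 21 stays irreducible over Q(√138) and [Q(√138, √21) : Q(√138)] = 2. By the tower law, [Q(√138, √21) : Q] = 2 · 2 = 4.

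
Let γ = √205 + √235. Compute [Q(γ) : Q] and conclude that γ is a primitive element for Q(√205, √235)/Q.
[Q(γ) : Q] = 4 (equivalently, Q(γ) = Q(√205, √235))

Obviously Q(γ) ⊆ Q(√205, √235), and [Q(√205, √235):Q] = 4 (since 205, 235 are distinct squarefree integers > 1 with 48175 not a perfect square). To show equality we compute the minimal polynomial of γ. From γ = √205 + √235: γ^2 = 205 + 2√(48175) + 235 = 440 + 2√(48175), so γ^2 - 440 = 2√(48175); squaring, (γ^2 - 440)^2 = 4·48175, i.e. γ^4 - 880γ^2 + 193600 - 192700 = 0, i.e. γ^4 - 880γ^2 + 900 = 0. So γ is a root of x^4 - 880x^2 + 900. This polynomial is irreducible over Q: it has no rational root (each ±√205 ± √235 is irrational), and any factorization into two quadratics over Q would force √(48175) ∈ Q (pairing opposite roots) or √205, √235 ∈ Q (other pairings), all impossible. Hence [Q(γ):Q] = 4 = [Q(√205, √235):Q], so Q(γ) = Q(√205, √235).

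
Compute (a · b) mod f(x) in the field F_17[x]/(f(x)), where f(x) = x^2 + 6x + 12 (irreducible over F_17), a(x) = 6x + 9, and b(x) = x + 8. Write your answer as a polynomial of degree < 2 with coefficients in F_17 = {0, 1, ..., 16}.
a · b ≡ 4x (mod f(x))

Multiply in F_17[x]: a(x)·b(x) = (6x + 9)·(x + 8) = 6x^2 + 6x + 4. This has degree ≥ 2, so divide by f(x) over F_17: 6x^2 + 6x + 4 = (6)·(x^2 + 6x + 12) + (4x). Hence a·b ≡ 4x (mod f). (F_17[x]/(f) is a field with 17^2 = 289 elements since f is irreducible of degree 2.)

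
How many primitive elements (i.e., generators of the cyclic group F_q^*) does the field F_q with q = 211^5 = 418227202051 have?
There are φ(418227202050) = 95524224000 primitive elements

F_q^* is cyclic of order q - 1 = 418227202050. A cyclic group of order m has exactly φ(m) generators. Here m = 418227202050 = 2 · 3 · 5^2 · 7 · 1361 · 292661, so the number of primitive elements is φ(418227202050) = 95524224000.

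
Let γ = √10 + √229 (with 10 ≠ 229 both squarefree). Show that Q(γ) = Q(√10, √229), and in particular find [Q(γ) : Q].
[Q(γ) : Q] = 4 (equivalently, Q(γ) = Q(√10, √229))

Obviously Q(γ) ⊆ Q(√10, √229), and [Q(√10, √229):Q] = 4 (since 10, 229 are distinct squarefree integers > 1 with 2290 not a perfect square). To show equality we compute the minimal polynomial of γ. From γ = √10 + √229: γ^2 = 10 + 2√(2290) + 229 = 239 + 2√(2290), so γ^2 - 239 = 2√(2290); squaring, (γ^2 - 239)^2 = 4·2290, i.e. γ^4 - 478γ^2 + 57121 - 9160 = 0, i.e. γ^4 - 478γ^2 + 47961 = 0. So γ is a root of x^4 - 478x^2 + 47961. This polynomial is irreducible over Q: it has no rational root (each ±√10 ± √229 is irrational), and any factorization into two quadratics over Q would force √(2290) ∈ Q (pairing opposite roots) or √10, √229 ∈ Q (other pairings), all impossible. Hence [Q(γ):Q] = 4 = [Q(√10, √229):Q], so Q(γ) = Q(√10, √229).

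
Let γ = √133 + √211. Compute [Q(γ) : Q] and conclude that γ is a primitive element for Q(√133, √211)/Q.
[Q(γ) : Q] = 4 (equivalently, Q(γ) = Q(√133, √211))

Obviously Q(γ) ⊆ Q(√133, √211), and [Q(√133, √211):Q] = 4 (since 133, 211 are distinct squarefree integers > 1 with 28063 not a perfect square). To show equality we compute the minimal polynomial of γ. From γ = √133 + √211: γ^2 = 133 + 2√(28063) + 211 = 344 + 2√(28063), so γ^2 - 344 = 2√(28063); squaring, (γ^2 - 344)^2 = 4·28063, i.e. γ^4 - 688γ^2 + 118336 - 112252 = 0, i.e. γ^4 - 688γ^2 + 6084 = 0. So γ is a root of x^4 - 688x^2 + 6084. This polynomial is irreducible over Q: it has no rational root (each ±√133 ± √211 is irrational), and any factorization into two quadratics over Q would force √(28063) ∈ Q (pairing opposite roots) or √133, √211 ∈ Q (other pairings), all impossible. Hence [Q(γ):Q] = 4 = [Q(√133, √211):Q], so Q(γ) = Q(√133, √211).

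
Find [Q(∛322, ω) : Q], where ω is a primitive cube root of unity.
[Q(∛322, ω) : Q] = 6

[Q(∛322):Q] = 3 (min poly x^3 - 322, irreducible since 322 is not a perfect cube). [Q(ω):Q] = 2 (min poly x^2 + x + 1). Since Q(∛322) ⊂ R and ω ∉ R, we have ω ∉ Q(∛322), so x^2 + x + 1 remains irreducible over Q(∛322) and [Q(∛322, ω) : Q(∛322)] = 2. By the tower law, [Q(∛322, ω) : Q] = 3 · 2 = 6. (In fact Q(∛322, ω) is the splitting field of x^3 - 322 over Q.)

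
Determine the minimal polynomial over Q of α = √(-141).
m_α(x) = x^2 + 141

α satisfies α^2 + 141 = 0, so x^2 + 141 annihilates α. Since d = -141 is squarefree and ≠ 1, it is not a perfect square in Q, so x^2 + 141 has no rational root and is therefore irreducible over Q (a degree-2 polynomial over a field is irreducible iff it has no root). Hence m_α(x) = x^2 + 141.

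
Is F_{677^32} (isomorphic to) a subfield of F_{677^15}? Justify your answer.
No: F_{677^32} is not a subfield of F_{677^15}

F_{p^m} embeds in F_{p^n} iff m | n. Here 32 ∤ 15 (since 15 = 0·32 + 15 with remainder 15 ≠ 0), so F_{677^32} is not a subfield of F_{677^15}. Equivalently: if it were, the tower law would give 32 = [F_{677^32}:F_677] dividing [F_{677^15}:F_677] = 15, contradiction.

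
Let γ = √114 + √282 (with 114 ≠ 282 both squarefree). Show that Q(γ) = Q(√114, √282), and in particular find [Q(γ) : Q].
[Q(γ) : Q] = 4 (equivalently, Q(γ) = Q(√114, √282))

Obviously Q(γ) ⊆ Q(√114, √282), and [Q(√114, √282):Q] = 4 (since 114, 282 are distinct squarefree integers > 1 with 32148 not a perfect square). To show equality we compute the minimal polynomial of γ. From γ = √114 + √282: γ^2 = 114 + 2√(32148) + 282 = 396 + 2√(32148), so γ^2 - 396 = 2√(32148); squaring, (γ^2 - 396)^2 = 4·32148, i.e. γ^4 - 792γ^2 + 156816 - 128592 = 0, i.e. γ^4 - 792γ^2 + 28224 = 0. So γ is a root of x^4 - 792x^2 + 28224. This polynomial is irreducible over Q: it has no rational root (each ±√114 ± √282 is irrational), and any factorization into two quadratics over Q would force √(32148) ∈ Q (pairing opposite roots) or √114, √282 ∈ Q (other pairings), all impossible. Hence [Q(γ):Q] = 4 = [Q(√114, √282):Q], so Q(γ) = Q(√114, √282).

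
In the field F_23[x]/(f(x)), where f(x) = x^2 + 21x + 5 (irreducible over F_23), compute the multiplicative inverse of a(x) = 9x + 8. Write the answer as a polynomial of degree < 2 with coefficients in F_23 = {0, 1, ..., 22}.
a(x)^(-1) ≡ 4x + 14 (mod f(x))

Since f is irreducible over F_23, F_23[x]/(f) is a field and a(x) ≠ 0 has an inverse. Apply the extended Euclidean algorithm to f(x) and a(x) in F_23[x]: f(x) = (18x + 17)·a(x) + (7). The last nonzero remainder is the constant 7 = gcd(f, a) in F_23. Back-substituting through the division chain expresses 7 = s(x)·a(x) + t(x)·f(x) with s(x) ≡ 5x + 6 (mod f), so (5x + 6)·a(x) ≡ 7 (mod f). Multiplying by 7^(-1) ≡ 10 in F_23 gives a(x)^(-1) ≡ 10·(5x + 6) ≡ 4x + 14 (mod f). Check: (9x + 8)·(4x + 14) = 13x^2 + 20x + 20 ≡ 1 (mod x^2 + 21x + 5).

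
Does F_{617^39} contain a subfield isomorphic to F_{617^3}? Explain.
Yes: F_{617^3} is a subfield of F_{617^39}

F_{p^m} embeds in F_{p^n} iff m | n (since F_{p^n} is the splitting field of x^(p^n) - x, and F_{p^m} ⊂ F_{p^n} forces p^n to be a power of p^m, i.e. m | n; conversely if m | n then every root of x^(p^m) - x is a root of x^(p^n) - x). Here 3 | 39 (since 39 = 13·3), so F_{617^3} is a subfield of F_{617^39}, and [F_{617^39} : F_{617^3}] = 39/3 = 13.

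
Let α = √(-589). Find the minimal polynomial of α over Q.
m_α(x) = x^2 + 589

α satisfies α^2 + 589 = 0, so x^2 + 589 annihilates α. Since d = -589 is squarefree and ≠ 1, it is not a perfect square in Q, so x^2 + 589 has no rational root and is therefore irreducible over Q (a degree-2 polynomial over a field is irreducible iff it has no root). Hence m_α(x) = x^2 + 589.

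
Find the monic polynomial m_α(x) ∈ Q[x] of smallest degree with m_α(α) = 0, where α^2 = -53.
m_α(x) = x^2 + 53

α satisfies α^2 + 53 = 0, so x^2 + 53 annihilates α. Since d = -53 is squarefree and ≠ 1, it is not a perfect square in Q, so x^2 + 53 has no rational root and is therefore irreducible over Q (a degree-2 polynomial over a field is irreducible iff it has no root). Hence m_α(x) = x^2 + 53.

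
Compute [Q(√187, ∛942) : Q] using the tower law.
[Q(√187, ∛942) : Q] = 6

Let L = Q(√187, ∛942). Since Q(√187) ⊂ L and [Q(√187):Q] = 2, the tower law gives 2 | [L:Q]. Likewise Q(∛942) ⊂ L with [Q(∛942):Q] = 3 (because 942 is not a perfect cube), so 3 | [L:Q]. As gcd(2,3) = 1, [L:Q] is divisible by 6. Conversely L is generated over Q by √187 and ∛942, so [L:Q] ≤ 2·3 = 6. Therefore [Q(√187, ∛942) : Q] = 6.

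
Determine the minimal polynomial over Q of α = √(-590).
m_α(x) = x^2 + 590

α satisfies α^2 + 590 = 0, so x^2 + 590 annihilates α. Since d = -590 is squarefree and ≠ 1, it is not a perfect square in Q, so x^2 + 590 has no rational root and is therefore irreducible over Q (a degree-2 polynomial over a field is irreducible iff it has no root). Hence m_α(x) = x^2 + 590.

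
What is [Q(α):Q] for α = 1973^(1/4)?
[Q(α):Q] = 4

α is a root of x^4 - 1973. By Eisenstein's criterion at the prime p = 1973 (which divides the constant term 1973 but p^2 = 3892729 does not, since 1973 is squarefree), x^4 - 1973 is irreducible over Q. Hence [Q(α):Q] = 4.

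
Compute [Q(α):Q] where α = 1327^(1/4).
[Q(α):Q] = 4

α is a root of x^4 - 1327. By Eisenstein's criterion at the prime p = 1327 (which divides the constant term 1327 but p^2 = 1760929 does not, since 1327 is squarefree), x^4 - 1327 is irreducible over Q. Hence [Q(α):Q] = 4.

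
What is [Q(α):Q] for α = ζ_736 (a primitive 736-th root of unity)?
[Q(α):Q] = 352

The minimal polynomial of ζ_736 over Q is the 736-th cyclotomic polynomial Φ_736(x), which is irreducible over Q and has degree φ(736) = 352. Hence [Q(α):Q] = φ(736) = 352.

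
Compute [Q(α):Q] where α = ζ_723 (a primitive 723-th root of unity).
[Q(α):Q] = 480

The minimal polynomial of ζ_723 over Q is the 723-th cyclotomic polynomial Φ_723(x), which is irreducible over Q and has degree φ(723) = 480. Hence [Q(α):Q] = φ(723) = 480.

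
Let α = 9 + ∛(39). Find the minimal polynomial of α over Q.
m_α(x) = x^3 - 27x^2 + 243x - 768

Set β = α - 9 = ∛(39), so β^3 = 39. Then (α - 9)^3 - 39 = 0, i.e. α is a root of g(x) = (x - 9)^3 - 39 = x^3 - 27x^2 + 243x - 768. Since g(x) = h(x - 9) where h(x) = x^3 - 39, and h is irreducible over Q (because 39 is not a perfect cube, so h has no rational root, and a monic cubic with no rational root is irreducible), g is also irreducible (irreducibility is preserved under the substitution x → x - 9). Hence m_α(x) = x^3 - 27x^2 + 243x - 768.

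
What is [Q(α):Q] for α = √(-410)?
[Q(α):Q] = 2

[Q(α):Q] equals the degree of the minimal polynomial of α. Here α^2 = -410 and x^2 + 410 is irreducible (d = -410 is squarefree, ≠ 1, hence not a square), so deg(m_α) = 2. Thus [Q(α):Q] = 2.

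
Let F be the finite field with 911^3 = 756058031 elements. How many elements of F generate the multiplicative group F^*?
There are φ(756058030) = 239279616 primitive elements

F_q^* is cyclic of order q - 1 = 756058030. A cyclic group of order m has exactly φ(m) generators. Here m = 756058030 = 2 · 5 · 7 · 13 · 830833, so the number of primitive elements is φ(756058030) = 239279616.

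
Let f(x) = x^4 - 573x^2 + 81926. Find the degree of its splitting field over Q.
[K : Q] = 4

Solving the quadratic in x^2: x^2 = (573 ± √(573^2 - 4·81926))/2 = (573 ± √625)/2 = (573 ± 25)/2, giving x^2 = 299 or x^2 = 274. So f(x) = (x^2 - 299)(x^2 - 274) and the roots of f are ±√299, ±√274. Hence the splitting field is K = Q(√299, √274). Since 299 and 274 are distinct squarefree integers > 1, their product 81926 is not a perfect square, so √274 ∉ Q(√299). By the tower law [K:Q] = [Q(√299,√274):Q(√299)] · [Q(√299):Q] = 2 · 2 = 4.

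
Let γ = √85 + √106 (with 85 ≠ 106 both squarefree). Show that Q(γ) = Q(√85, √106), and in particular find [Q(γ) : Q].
[Q(γ) : Q] = 4 (equivalently, Q(γ) = Q(√85, √106))

Obviously Q(γ) ⊆ Q(√85, √106), and [Q(√85, √106):Q] = 4 (since 85, 106 are distinct squarefree integers > 1 with 9010 not a perfect square). To show equality we compute the minimal polynomial of γ. From γ = √85 + √106: γ^2 = 85 + 2√(9010) + 106 = 191 + 2√(9010), so γ^2 - 191 = 2√(9010); squaring, (γ^2 - 191)^2 = 4·9010, i.e. γ^4 - 382γ^2 + 36481 - 36040 = 0, i.e. γ^4 - 382γ^2 + 441 = 0. So γ is a root of x^4 - 382x^2 + 441. This polynomial is irreducible over Q: it has no rational root (each ±√85 ± √106 is irrational), and any factorization into two quadratics over Q would force √(9010) ∈ Q (pairing opposite roots) or √85, √106 ∈ Q (other pairings), all impossible. Hence [Q(γ):Q] = 4 = [Q(√85, √106):Q], so Q(γ) = Q(√85, √106).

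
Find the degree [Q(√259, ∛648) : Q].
[Q(√259, ∛648) : Q] = 6

Let L = Q(√259, ∛648). Since Q(√259) ⊂ L and [Q(√259):Q] = 2, the tower law gives 2 | [L:Q]. Likewise Q(∛648) ⊂ L with [Q(∛648):Q] = 3 (because 648 is not a perfect cube), so 3 | [L:Q]. As gcd(2,3) = 1, [L:Q] is divisible by 6. Conversely L is generated over Q by √259 and ∛648, so [L:Q] ≤ 2·3 = 6. Therefore [Q(√259, ∛648) : Q] = 6.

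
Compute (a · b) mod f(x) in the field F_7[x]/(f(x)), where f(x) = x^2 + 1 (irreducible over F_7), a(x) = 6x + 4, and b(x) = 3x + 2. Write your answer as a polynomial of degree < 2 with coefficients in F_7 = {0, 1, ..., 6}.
a · b ≡ 3x + 4 (mod f(x))

Multiply in F_7[x]: a(x)·b(x) = (6x + 4)·(3x + 2) = 4x^2 + 3x + 1. This has degree ≥ 2, so divide by f(x) over F_7: 4x^2 + 3x + 1 = (4)·(x^2 + 1) + (3x + 4). Hence a·b ≡ 3x + 4 (mod f). (F_7[x]/(f) is a field with 7^2 = 49 elements since f is irreducible of degree 2.)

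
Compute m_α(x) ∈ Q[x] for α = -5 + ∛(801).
m_α(x) = x^3 + 15x^2 + 75x - 676

Set β = α + 5 = ∛(801), so β^3 = 801. Then (α + 5)^3 - 801 = 0, i.e. α is a root of g(x) = (x + 5)^3 - 801 = x^3 + 15x^2 + 75x - 676. Since g(x) = h(x + 5) where h(x) = x^3 - 801, and h is irreducible over Q (because 801 is not a perfect cube, so h has no rational root, and a monic cubic with no rational root is irreducible), g is also irreducible (irreducibility is preserved under the substitution x → x + 5). Hence m_α(x) = x^3 + 15x^2 + 75x - 676.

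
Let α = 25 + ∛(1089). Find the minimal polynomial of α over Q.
m_α(x) = x^3 - 75x^2 + 1875x - 16714

Set β = α - 25 = ∛(1089), so β^3 = 1089. Then (α - 25)^3 - 1089 = 0, i.e. α is a root of g(x) = (x - 25)^3 - 1089 = x^3 - 75x^2 + 1875x - 16714. Since g(x) = h(x - 25) where h(x) = x^3 - 1089, and h is irreducible over Q (because 1089 is not a perfect cube, so h has no rational root, and a monic cubic with no rational root is irreducible), g is also irreducible (irreducibility is preserved under the substitution x → x - 25). Hence m_α(x) = x^3 - 75x^2 + 1875x - 16714.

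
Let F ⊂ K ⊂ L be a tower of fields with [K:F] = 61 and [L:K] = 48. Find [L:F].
[L:F] = 2928

The tower law says that for any tower of field extensions F ⊂ K ⊂ L with finite degrees, [L:F] = [L:K] · [K:F]. Here this gives [L:F] = 48 · 61 = 2928.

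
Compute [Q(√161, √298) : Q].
[Q(√161, √298) : Q] = 4

[Q(√161):Q] = 2 (min poly x^2 - 161, irreducible since 161 is squarefree > 1). For the top step, suppose √298 ∈ Q(√161), say √298 = c + d√161 with c, d ∈ Q. Squaring: 298 = c^2 + 161d^2 + 2cd√161. Since √161 ∉ Q this forces 2cd = 0. If d = 0 then √298 = c ∈ Q, contradicting 298 squarefree > 1. If c = 0 then 298 = 161d^2, so 161·298 = (161d)^2 is a perfect square in Q — but 161·298 = 47978 is not a perfect square (since 161 and 298 are distinct squarefree integers). Contradiction. Hence √298 ∉ Q(√161), so x^2 - 298 stays irreducible over Q(√161) and [Q(√161, √298) : Q(√161)] = 2. By the tower law, [Q(√161, √298) : Q] = 2 · 2 = 4.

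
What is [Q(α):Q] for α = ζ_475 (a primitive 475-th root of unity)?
[Q(α):Q] = 360

The minimal polynomial of ζ_475 over Q is the 475-th cyclotomic polynomial Φ_475(x), which is irreducible over Q and has degree φ(475) = 360. Hence [Q(α):Q] = φ(475) = 360.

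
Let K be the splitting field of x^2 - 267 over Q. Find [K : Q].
[K : Q] = 2

f(x) = x^2 - 267 factors as (x - √267)(x + √267). The splitting field is K = Q(√267). Since 267 is squarefree and > 1, it is not a perfect square, so x^2 - 267 is irreducible over Q and [Q(√267) : Q] = 2. Hence [K : Q] = 2.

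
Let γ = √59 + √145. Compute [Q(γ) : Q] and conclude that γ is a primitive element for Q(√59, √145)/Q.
[Q(γ) : Q] = 4 (equivalently, Q(γ) = Q(√59, √145))

Obviously Q(γ) ⊆ Q(√59, √145), and [Q(√59, √145):Q] = 4 (since 59, 145 are distinct squarefree integers > 1 with 8555 not a perfect square). To show equality we compute the minimal polynomial of γ. From γ = √59 + √145: γ^2 = 59 + 2√(8555) + 145 = 204 + 2√(8555), so γ^2 - 204 = 2√(8555); squaring, (γ^2 - 204)^2 = 4·8555, i.e. γ^4 - 408γ^2 + 41616 - 34220 = 0, i.e. γ^4 - 408γ^2 + 7396 = 0. So γ is a root of x^4 - 408x^2 + 7396. This polynomial is irreducible over Q: it has no rational root (each ±√59 ± √145 is irrational), and any factorization into two quadratics over Q would force √(8555) ∈ Q (pairing opposite roots) or √59, √145 ∈ Q (other pairings), all impossible. Hence [Q(γ):Q] = 4 = [Q(√59, √145):Q], so Q(γ) = Q(√59, √145).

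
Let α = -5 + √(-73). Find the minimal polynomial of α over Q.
m_α(x) = x^2 + 10x + 98

From α + 5 = √(-73), squaring gives (α + 5)^2 = -73, i.e. α^2 + 10α + 25 = -73, so α^2 + 10α + 98 = 0. The discriminant of x^2 + 10x + 98 is (10)^2 - 4·(98) = 100 - 392 = -292, and 4·(-73) is not a perfect square in Q since -73 is squarefree and ≠ 1. Hence x^2 + 10x + 98 is irreducible over Q and is the minimal polynomial of α.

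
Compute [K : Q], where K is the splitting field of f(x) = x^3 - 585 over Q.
[K : Q] = 6

The roots of x^3 - 585 are ∛585, ω∛585, ω^2∛585 where ω = e^(2πi/3) is a primitive cube root of unity, so K = Q(∛585, ω). Now [Q(∛585):Q] = 3 (since 585 is not a perfect cube, x^3 - 585 is irreducible) and [Q(ω):Q] = 2. Both 2 and 3 divide [K:Q], and [K:Q] ≤ 3·2 = 6, so [K:Q] = 6. (Equivalently: Q(∛585) ⊂ R but ω ∉ R, so [K : Q(∛585)] = 2.)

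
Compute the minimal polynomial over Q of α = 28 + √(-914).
m_α(x) = x^2 - 56x + 1698

From α - 28 = √(-914), squaring gives (α - 28)^2 = -914, i.e. α^2 - 56α + 784 = -914, so α^2 - 56α + 1698 = 0. The discriminant of x^2 - 56x + 1698 is (-56)^2 - 4·(1698) = 3136 - 6792 = -3656, and 4·(-914) is not a perfect square in Q since -914 is squarefree and ≠ 1. Hence x^2 - 56x + 1698 is irreducible over Q and is the minimal polynomial of α.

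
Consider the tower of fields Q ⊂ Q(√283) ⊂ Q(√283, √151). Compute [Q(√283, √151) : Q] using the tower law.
[Q(√283, √151) : Q] = 4

[Q(√283):Q] = 2 (min poly x^2 - 283, irreducible since 283 is squarefree > 1). For the top step, suppose √151 ∈ Q(√283), say √151 = c + d√283 with c, d ∈ Q. Squaring: 151 = c^2 + 283d^2 + 2cd√283. Since √283 ∉ Q this forces 2cd = 0. If d = 0 then √151 = c ∈ Q, contradicting 151 squarefree > 1. If c = 0 then 151 = 283d^2, so 283·151 = (283d)^2 is a perfect square in Q — but 283·151 = 42733 is not a perfect square (since 283 and 151 are distinct squarefree integers). Contradiction. Hence √151 ∉ Q(√283), so x^2 - 151 stays irreducible over Q(√283) and [Q(√283, √151) : Q(√283)] = 2. By the tower law, [Q(√283, √151) : Q] = 2 · 2 = 4.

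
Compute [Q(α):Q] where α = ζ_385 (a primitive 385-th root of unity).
[Q(α):Q] = 240

The minimal polynomial of ζ_385 over Q is the 385-th cyclotomic polynomial Φ_385(x), which is irreducible over Q and has degree φ(385) = 240. Hence [Q(α):Q] = φ(385) = 240.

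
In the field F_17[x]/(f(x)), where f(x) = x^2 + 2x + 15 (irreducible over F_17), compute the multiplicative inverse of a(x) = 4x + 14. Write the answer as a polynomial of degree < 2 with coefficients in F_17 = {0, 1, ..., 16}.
a(x)^(-1) ≡ 13x + 6 (mod f(x))

Since f is irreducible over F_17, F_17[x]/(f) is a field and a(x) ≠ 0 has an inverse. Apply the extended Euclidean algorithm to f(x) and a(x) in F_17[x]: f(x) = (13x + 6)·a(x) + (16). The last nonzero remainder is the constant 16 = gcd(f, a) in F_17. Back-substituting through the division chain expresses 16 = s(x)·a(x) + t(x)·f(x) with s(x) ≡ 4x + 11 (mod f), so (4x + 11)·a(x) ≡ 16 (mod f). Multiplying by 16^(-1) ≡ 16 in F_17 gives a(x)^(-1) ≡ 16·(4x + 11) ≡ 13x + 6 (mod f). Check: (4x + 14)·(13x + 6) = x^2 + 2x + 16 ≡ 1 (mod x^2 + 2x + 15).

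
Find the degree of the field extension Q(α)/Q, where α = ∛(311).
[Q(α):Q] = 3

The minimal polynomial of α is x^3 - 311, irreducible over Q since 311 is not a perfect cube (so x^3 - 311 has no rational root). Hence [Q(α):Q] = deg(m_α) = 3.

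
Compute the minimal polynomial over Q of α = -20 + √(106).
m_α(x) = x^2 + 40x + 294

From α + 20 = √(106), squaring gives (α + 20)^2 = 106, i.e. α^2 + 40α + 400 = 106, so α^2 + 40α + 294 = 0. The discriminant of x^2 + 40x + 294 is (40)^2 - 4·(294) = 1600 - 1176 = 424, and 4·(106) is not a perfect square in Q since 106 is squarefree and ≠ 1. Hence x^2 + 40x + 294 is irreducible over Q and is the minimal polynomial of α.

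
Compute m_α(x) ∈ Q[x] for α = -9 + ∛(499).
m_α(x) = x^3 + 27x^2 + 243x + 230

Set β = α + 9 = ∛(499), so β^3 = 499. Then (α + 9)^3 - 499 = 0, i.e. α is a root of g(x) = (x + 9)^3 - 499 = x^3 + 27x^2 + 243x + 230. Since g(x) = h(x + 9) where h(x) = x^3 - 499, and h is irreducible over Q (because 499 is not a perfect cube, so h has no rational root, and a monic cubic with no rational root is irreducible), g is also irreducible (irreducibility is preserved under the substitution x → x + 9). Hence m_α(x) = x^3 + 27x^2 + 243x + 230.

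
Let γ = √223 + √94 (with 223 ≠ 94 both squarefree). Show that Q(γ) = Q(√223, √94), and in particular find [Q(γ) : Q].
[Q(γ) : Q] = 4 (equivalently, Q(γ) = Q(√223, √94))

Obviously Q(γ) ⊆ Q(√223, √94), and [Q(√223, √94):Q] = 4 (since 223, 94 are distinct squarefree integers > 1 with 20962 not a perfect square). To show equality we compute the minimal polynomial of γ. From γ = √223 + √94: γ^2 = 223 + 2√(20962) + 94 = 317 + 2√(20962), so γ^2 - 317 = 2√(20962); squaring, (γ^2 - 317)^2 = 4·20962, i.e. γ^4 - 634γ^2 + 100489 - 83848 = 0, i.e. γ^4 - 634γ^2 + 16641 = 0. So γ is a root of x^4 - 634x^2 + 16641. This polynomial is irreducible over Q: it has no rational root (each ±√223 ± √94 is irrational), and any factorization into two quadratics over Q would force √(20962) ∈ Q (pairing opposite roots) or √223, √94 ∈ Q (other pairings), all impossible. Hence [Q(γ):Q] = 4 = [Q(√223, √94):Q], so Q(γ) = Q(√223, √94).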